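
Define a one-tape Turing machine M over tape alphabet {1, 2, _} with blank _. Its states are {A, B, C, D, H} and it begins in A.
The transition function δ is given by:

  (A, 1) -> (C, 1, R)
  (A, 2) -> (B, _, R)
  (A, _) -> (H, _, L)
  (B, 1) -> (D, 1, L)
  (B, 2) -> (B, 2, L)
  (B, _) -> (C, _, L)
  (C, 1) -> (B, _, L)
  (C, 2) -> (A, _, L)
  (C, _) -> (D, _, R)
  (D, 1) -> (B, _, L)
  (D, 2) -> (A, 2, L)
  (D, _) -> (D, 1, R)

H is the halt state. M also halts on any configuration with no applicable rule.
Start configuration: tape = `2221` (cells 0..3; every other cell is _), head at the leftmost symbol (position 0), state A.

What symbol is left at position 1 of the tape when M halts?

state=A head=0 tape=_[2]221   (A,2)→(B,_,R)
state=B head=1 tape=__[2]21   (B,2)→(B,2,L)
state=B head=0 tape=_[_]221   (B,_)→(C,_,L)
state=C head=-1 tape=[_]_221   (C,_)→(D,_,R)
state=D head=0 tape=_[_]221   (D,_)→(D,1,R)
state=D head=1 tape=_1[2]21   (D,2)→(A,2,L)
state=A head=0 tape=_[1]221   (A,1)→(C,1,R)
state=C head=1 tape=_1[2]21   (C,2)→(A,_,L)
state=A head=0 tape=_[1]_21   (A,1)→(C,1,R)
state=C head=1 tape=_1[_]21   (C,_)→(D,_,R)
state=D head=2 tape=_1_[2]1   (D,2)→(A,2,L)
state=A head=1 tape=_1[_]21   (A,_)→(H,_,L)
state=H head=0 tape=_[1]_21
Cell 1 holds _ when M halts.

_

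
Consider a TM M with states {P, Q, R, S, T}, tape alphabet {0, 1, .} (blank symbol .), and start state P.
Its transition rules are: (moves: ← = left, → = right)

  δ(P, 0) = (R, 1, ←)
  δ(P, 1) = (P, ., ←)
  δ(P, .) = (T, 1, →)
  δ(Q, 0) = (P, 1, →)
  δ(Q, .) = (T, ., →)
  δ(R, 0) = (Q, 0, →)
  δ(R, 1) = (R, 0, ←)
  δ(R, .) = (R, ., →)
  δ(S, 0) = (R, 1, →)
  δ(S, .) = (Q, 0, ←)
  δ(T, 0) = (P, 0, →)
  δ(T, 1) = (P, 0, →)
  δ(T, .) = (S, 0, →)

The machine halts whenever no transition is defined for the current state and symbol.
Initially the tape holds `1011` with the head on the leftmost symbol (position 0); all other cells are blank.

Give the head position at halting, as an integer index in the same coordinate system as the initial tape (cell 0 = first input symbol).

0

state=P head=0 tape=..[1]011   (P,1)→(P,.,←)
state=P head=-1 tape=.[.].011   (P,.)→(T,1,→)
state=T head=0 tape=.1[.]011   (T,.)→(S,0,→)
state=S head=1 tape=.10[0]11   (S,0)→(R,1,→)
state=R head=2 tape=.101[1]1   (R,1)→(R,0,←)
state=R head=1 tape=.10[1]01   (R,1)→(R,0,←)
state=R head=0 tape=.1[0]001   (R,0)→(Q,0,→)
state=Q head=1 tape=.10[0]01   (Q,0)→(P,1,→)
state=P head=2 tape=.101[0]1   (P,0)→(R,1,←)
state=R head=1 tape=.10[1]11   (R,1)→(R,0,←)
state=R head=0 tape=.1[0]011   (R,0)→(Q,0,→)
state=Q head=1 tape=.10[0]11   (Q,0)→(P,1,→)
state=P head=2 tape=.101[1]1   (P,1)→(P,.,←)
state=P head=1 tape=.10[1].1   (P,1)→(P,.,←)
state=P head=0 tape=.1[0]..1   (P,0)→(R,1,←)
state=R head=-1 tape=.[1]1..1   (R,1)→(R,0,←)
state=R head=-2 tape=[.]01..1   (R,.)→(R,.,→)
state=R head=-1 tape=.[0]1..1   (R,0)→(Q,0,→)
state=Q head=0 tape=.0[1]..1
At halt the head is at cell 0.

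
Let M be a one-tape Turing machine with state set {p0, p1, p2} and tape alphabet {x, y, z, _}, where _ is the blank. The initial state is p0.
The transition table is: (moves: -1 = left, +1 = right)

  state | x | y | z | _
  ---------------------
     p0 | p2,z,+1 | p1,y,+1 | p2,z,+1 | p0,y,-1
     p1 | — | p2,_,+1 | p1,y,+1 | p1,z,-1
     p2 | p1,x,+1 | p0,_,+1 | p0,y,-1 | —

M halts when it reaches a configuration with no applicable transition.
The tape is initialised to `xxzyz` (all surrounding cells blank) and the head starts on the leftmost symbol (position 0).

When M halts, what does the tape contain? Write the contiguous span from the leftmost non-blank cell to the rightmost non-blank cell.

p0 | [x]xzyz___   read x → write z, move +1, go to p2
p2 | z[x]zyz___   read x → write x, move +1, go to p1
p1 | zx[z]yz___   read z → write y, move +1, go to p1
p1 | zxy[y]z___   read y → write _, move +1, go to p2
p2 | zxy_[z]___   read z → write y, move -1, go to p0
p0 | zxy[_]y___   read _ → write y, move -1, go to p0
p0 | zx[y]yy___   read y → write y, move +1, go to p1
p1 | zxy[y]y___   read y → write _, move +1, go to p2
p2 | zxy_[y]___   read y → write _, move +1, go to p0
p0 | zxy__[_]__   read _ → write y, move -1, go to p0
p0 | zxy_[_]y__   read _ → write y, move -1, go to p0
p0 | zxy[_]yy__   read _ → write y, move -1, go to p0
p0 | zx[y]yyy__   read y → write y, move +1, go to p1
p1 | zxy[y]yy__   read y → write _, move +1, go to p2
p2 | zxy_[y]y__   read y → write _, move +1, go to p0
p0 | zxy__[y]__   read y → write y, move +1, go to p1
p1 | zxy__y[_]_   read _ → write z, move -1, go to p1
p1 | zxy__[y]z_   read y → write _, move +1, go to p2
p2 | zxy___[z]_   read z → write y, move -1, go to p0
p0 | zxy__[_]y_   read _ → write y, move -1, go to p0
p0 | zxy_[_]yy_   read _ → write y, move -1, go to p0
p0 | zxy[_]yyy_   read _ → write y, move -1, go to p0
p0 | zx[y]yyyy_   read y → write y, move +1, go to p1
p1 | zxy[y]yyy_   read y → write _, move +1, go to p2
p2 | zxy_[y]yy_   read y → write _, move +1, go to p0
p0 | zxy__[y]y_   read y → write y, move +1, go to p1
p1 | zxy__y[y]_   read y → write _, move +1, go to p2
p2 | zxy__y_[_]
The non-blank tape span at halt is zxy__y.

zxy__y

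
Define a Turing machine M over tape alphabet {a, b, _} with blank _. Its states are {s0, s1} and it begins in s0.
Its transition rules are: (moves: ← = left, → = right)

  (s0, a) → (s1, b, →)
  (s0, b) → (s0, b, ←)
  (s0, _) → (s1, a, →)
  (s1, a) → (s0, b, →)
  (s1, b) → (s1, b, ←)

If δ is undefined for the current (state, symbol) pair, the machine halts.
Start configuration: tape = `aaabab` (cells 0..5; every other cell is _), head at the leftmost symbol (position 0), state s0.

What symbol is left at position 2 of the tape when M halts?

s0 | _[a]aabab   read a → write b, move →, go to s1
s1 | _b[a]abab   read a → write b, move →, go to s0
s0 | _bb[a]bab   read a → write b, move →, go to s1
s1 | _bbb[b]ab   read b → write b, move ←, go to s1
s1 | _bb[b]bab   read b → write b, move ←, go to s1
s1 | _b[b]bbab   read b → write b, move ←, go to s1
s1 | _[b]bbbab   read b → write b, move ←, go to s1
s1 | [_]bbbbab
Cell 2 holds b when M halts.

b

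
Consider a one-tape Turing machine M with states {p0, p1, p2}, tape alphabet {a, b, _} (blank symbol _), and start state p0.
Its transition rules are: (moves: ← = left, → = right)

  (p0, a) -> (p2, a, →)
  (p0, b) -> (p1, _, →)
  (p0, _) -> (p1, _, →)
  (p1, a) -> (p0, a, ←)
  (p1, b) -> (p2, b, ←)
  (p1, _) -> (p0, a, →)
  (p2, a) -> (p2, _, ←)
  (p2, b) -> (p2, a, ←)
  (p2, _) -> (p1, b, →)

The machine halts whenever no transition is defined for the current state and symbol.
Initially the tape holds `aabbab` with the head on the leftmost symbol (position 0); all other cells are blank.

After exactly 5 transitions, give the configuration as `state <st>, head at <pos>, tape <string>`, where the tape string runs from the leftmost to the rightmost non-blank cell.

p0 | _[a]abbab   read a → write a, move →, go to p2
p2 | _a[a]bbab   read a → write _, move ←, go to p2
p2 | _[a]_bbab   read a → write _, move ←, go to p2
p2 | [_]__bbab   read _ → write b, move →, go to p1
p1 | b[_]_bbab   read _ → write a, move →, go to p0
p0 | ba[_]bbab
After 5 steps: state p0, head at 1, tape ba_bbab.

state p0, head at 1, tape ba_bbab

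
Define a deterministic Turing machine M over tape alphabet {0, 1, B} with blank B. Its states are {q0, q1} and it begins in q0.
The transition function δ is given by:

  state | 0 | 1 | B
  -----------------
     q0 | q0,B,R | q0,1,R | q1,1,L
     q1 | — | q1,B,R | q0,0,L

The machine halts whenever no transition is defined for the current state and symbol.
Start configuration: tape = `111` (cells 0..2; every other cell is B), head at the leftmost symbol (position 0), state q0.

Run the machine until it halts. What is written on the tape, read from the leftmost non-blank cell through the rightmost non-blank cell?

state=q0 head=0 tape=[1]11BBBBB   (q0,1)→(q0,1,R)
state=q0 head=1 tape=1[1]1BBBBB   (q0,1)→(q0,1,R)
state=q0 head=2 tape=11[1]BBBBB   (q0,1)→(q0,1,R)
state=q0 head=3 tape=111[B]BBBB   (q0,B)→(q1,1,L)
state=q1 head=2 tape=11[1]1BBBB   (q1,1)→(q1,B,R)
state=q1 head=3 tape=11B[1]BBBB   (q1,1)→(q1,B,R)
state=q1 head=4 tape=11BB[B]BBB   (q1,B)→(q0,0,L)
state=q0 head=3 tape=11B[B]0BBB   (q0,B)→(q1,1,L)
state=q1 head=2 tape=11[B]10BBB   (q1,B)→(q0,0,L)
state=q0 head=1 tape=1[1]010BBB   (q0,1)→(q0,1,R)
state=q0 head=2 tape=11[0]10BBB   (q0,0)→(q0,B,R)
state=q0 head=3 tape=11B[1]0BBB   (q0,1)→(q0,1,R)
state=q0 head=4 tape=11B1[0]BBB   (q0,0)→(q0,B,R)
state=q0 head=5 tape=11B1B[B]BB   (q0,B)→(q1,1,L)
state=q1 head=4 tape=11B1[B]1BB   (q1,B)→(q0,0,L)
state=q0 head=3 tape=11B[1]01BB   (q0,1)→(q0,1,R)
state=q0 head=4 tape=11B1[0]1BB   (q0,0)→(q0,B,R)
state=q0 head=5 tape=11B1B[1]BB   (q0,1)→(q0,1,R)
state=q0 head=6 tape=11B1B1[B]B   (q0,B)→(q1,1,L)
state=q1 head=5 tape=11B1B[1]1B   (q1,1)→(q1,B,R)
state=q1 head=6 tape=11B1BB[1]B   (q1,1)→(q1,B,R)
state=q1 head=7 tape=11B1BBB[B]   (q1,B)→(q0,0,L)
state=q0 head=6 tape=11B1BB[B]0   (q0,B)→(q1,1,L)
state=q1 head=5 tape=11B1B[B]10   (q1,B)→(q0,0,L)
state=q0 head=4 tape=11B1[B]010   (q0,B)→(q1,1,L)
state=q1 head=3 tape=11B[1]1010   (q1,1)→(q1,B,R)
state=q1 head=4 tape=11BB[1]010   (q1,1)→(q1,B,R)
state=q1 head=5 tape=11BBB[0]10
The non-blank tape span at halt is 11BBB010.

11BBB010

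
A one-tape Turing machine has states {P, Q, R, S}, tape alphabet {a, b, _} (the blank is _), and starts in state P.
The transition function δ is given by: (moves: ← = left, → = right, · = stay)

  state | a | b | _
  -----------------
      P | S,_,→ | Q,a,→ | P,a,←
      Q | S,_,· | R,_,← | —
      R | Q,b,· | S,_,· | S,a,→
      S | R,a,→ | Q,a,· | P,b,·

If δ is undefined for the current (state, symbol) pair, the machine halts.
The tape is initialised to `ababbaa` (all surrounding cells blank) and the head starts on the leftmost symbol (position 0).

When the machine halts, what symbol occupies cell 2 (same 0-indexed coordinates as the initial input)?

P | [a]babbaa   read a → write _, move →, go to S
S | _[b]abbaa   read b → write a, move ·, go to Q
Q | _[a]abbaa   read a → write _, move ·, go to S
S | _[_]abbaa   read _ → write b, move ·, go to P
P | _[b]abbaa   read b → write a, move →, go to Q
Q | _a[a]bbaa   read a → write _, move ·, go to S
S | _a[_]bbaa   read _ → write b, move ·, go to P
P | _a[b]bbaa   read b → write a, move →, go to Q
Q | _aa[b]baa   read b → write _, move ←, go to R
R | _a[a]_baa   read a → write b, move ·, go to Q
Q | _a[b]_baa   read b → write _, move ←, go to R
R | _[a]__baa   read a → write b, move ·, go to Q
Q | _[b]__baa   read b → write _, move ←, go to R
R | [_]___baa   read _ → write a, move →, go to S
S | a[_]__baa   read _ → write b, move ·, go to P
P | a[b]__baa   read b → write a, move →, go to Q
Q | aa[_]_baa
Cell 2 holds _ when M halts.

_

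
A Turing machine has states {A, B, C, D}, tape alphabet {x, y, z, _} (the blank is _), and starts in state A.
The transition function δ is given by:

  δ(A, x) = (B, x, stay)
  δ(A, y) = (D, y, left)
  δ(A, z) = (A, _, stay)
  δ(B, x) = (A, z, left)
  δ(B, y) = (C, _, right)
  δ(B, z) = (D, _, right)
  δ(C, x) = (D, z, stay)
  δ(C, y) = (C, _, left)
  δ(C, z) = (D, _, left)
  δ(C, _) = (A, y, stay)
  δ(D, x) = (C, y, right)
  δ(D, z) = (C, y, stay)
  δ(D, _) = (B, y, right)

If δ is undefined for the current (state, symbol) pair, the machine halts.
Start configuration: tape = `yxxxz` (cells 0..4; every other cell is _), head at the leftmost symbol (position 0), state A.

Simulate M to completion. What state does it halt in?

state=A head=0 tape=_[y]xxxz   (A,y)→(D,y,left)
state=D head=-1 tape=[_]yxxxz   (D,_)→(B,y,right)
state=B head=0 tape=y[y]xxxz   (B,y)→(C,_,right)
state=C head=1 tape=y_[x]xxz   (C,x)→(D,z,stay)
state=D head=1 tape=y_[z]xxz   (D,z)→(C,y,stay)
state=C head=1 tape=y_[y]xxz   (C,y)→(C,_,left)
state=C head=0 tape=y[_]_xxz   (C,_)→(A,y,stay)
state=A head=0 tape=y[y]_xxz   (A,y)→(D,y,left)
state=D head=-1 tape=[y]y_xxz
No transition is defined for (D, y); M halts in state D.

D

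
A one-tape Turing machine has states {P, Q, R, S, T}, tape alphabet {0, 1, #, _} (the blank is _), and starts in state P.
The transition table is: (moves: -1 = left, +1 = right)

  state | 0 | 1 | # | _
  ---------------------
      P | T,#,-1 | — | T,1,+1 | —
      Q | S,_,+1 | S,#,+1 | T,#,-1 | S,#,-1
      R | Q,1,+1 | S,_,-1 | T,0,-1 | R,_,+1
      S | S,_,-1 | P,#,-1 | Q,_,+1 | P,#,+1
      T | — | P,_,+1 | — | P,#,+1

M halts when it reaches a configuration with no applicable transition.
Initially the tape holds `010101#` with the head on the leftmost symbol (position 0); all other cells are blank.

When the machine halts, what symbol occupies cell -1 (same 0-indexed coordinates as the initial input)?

#

P | _[0]10101#__   read 0 → write #, move -1, go to T
T | [_]#10101#__   read _ → write #, move +1, go to P
P | #[#]10101#__   read # → write 1, move +1, go to T
T | #1[1]0101#__   read 1 → write _, move +1, go to P
P | #1_[0]101#__   read 0 → write #, move -1, go to T
T | #1[_]#101#__   read _ → write #, move +1, go to P
P | #1#[#]101#__   read # → write 1, move +1, go to T
T | #1#1[1]01#__   read 1 → write _, move +1, go to P
P | #1#1_[0]1#__   read 0 → write #, move -1, go to T
T | #1#1[_]#1#__   read _ → write #, move +1, go to P
P | #1#1#[#]1#__   read # → write 1, move +1, go to T
T | #1#1#1[1]#__   read 1 → write _, move +1, go to P
P | #1#1#1_[#]__   read # → write 1, move +1, go to T
T | #1#1#1_1[_]_   read _ → write #, move +1, go to P
P | #1#1#1_1#[_]
Cell -1 holds # when M halts.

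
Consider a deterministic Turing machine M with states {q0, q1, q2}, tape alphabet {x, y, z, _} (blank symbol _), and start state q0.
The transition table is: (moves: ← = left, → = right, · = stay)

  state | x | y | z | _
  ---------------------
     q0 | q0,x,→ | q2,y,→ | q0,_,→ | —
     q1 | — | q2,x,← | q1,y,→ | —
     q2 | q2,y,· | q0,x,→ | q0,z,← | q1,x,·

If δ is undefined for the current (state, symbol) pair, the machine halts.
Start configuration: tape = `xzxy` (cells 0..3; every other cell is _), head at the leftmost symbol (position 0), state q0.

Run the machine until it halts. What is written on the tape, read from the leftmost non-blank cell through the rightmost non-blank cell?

state=q0 head=0 tape=[x]zxy_   (q0,x)→(q0,x,→)
state=q0 head=1 tape=x[z]xy_   (q0,z)→(q0,_,→)
state=q0 head=2 tape=x_[x]y_   (q0,x)→(q0,x,→)
state=q0 head=3 tape=x_x[y]_   (q0,y)→(q2,y,→)
state=q2 head=4 tape=x_xy[_]   (q2,_)→(q1,x,·)
state=q1 head=4 tape=x_xy[x]
The non-blank tape span at halt is x_xyx.

x_xyx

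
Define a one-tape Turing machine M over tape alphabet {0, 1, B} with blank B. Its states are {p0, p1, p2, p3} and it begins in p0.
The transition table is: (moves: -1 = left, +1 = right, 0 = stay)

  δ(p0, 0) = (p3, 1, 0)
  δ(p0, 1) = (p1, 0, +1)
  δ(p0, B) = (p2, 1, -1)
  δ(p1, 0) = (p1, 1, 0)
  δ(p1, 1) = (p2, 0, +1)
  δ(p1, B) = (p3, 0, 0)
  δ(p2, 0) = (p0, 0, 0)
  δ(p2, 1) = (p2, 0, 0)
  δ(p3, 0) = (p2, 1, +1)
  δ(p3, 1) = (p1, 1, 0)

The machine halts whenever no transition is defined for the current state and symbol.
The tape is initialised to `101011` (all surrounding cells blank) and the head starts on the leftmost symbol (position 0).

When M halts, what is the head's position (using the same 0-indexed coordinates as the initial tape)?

6

state=p0 head=0 tape=[1]01011B   (p0,1)→(p1,0,+1)
state=p1 head=1 tape=0[0]1011B   (p1,0)→(p1,1,0)
state=p1 head=1 tape=0[1]1011B   (p1,1)→(p2,0,+1)
state=p2 head=2 tape=00[1]011B   (p2,1)→(p2,0,0)
state=p2 head=2 tape=00[0]011B   (p2,0)→(p0,0,0)
state=p0 head=2 tape=00[0]011B   (p0,0)→(p3,1,0)
state=p3 head=2 tape=00[1]011B   (p3,1)→(p1,1,0)
state=p1 head=2 tape=00[1]011B   (p1,1)→(p2,0,+1)
state=p2 head=3 tape=000[0]11B   (p2,0)→(p0,0,0)
state=p0 head=3 tape=000[0]11B   (p0,0)→(p3,1,0)
state=p3 head=3 tape=000[1]11B   (p3,1)→(p1,1,0)
state=p1 head=3 tape=000[1]11B   (p1,1)→(p2,0,+1)
state=p2 head=4 tape=0000[1]1B   (p2,1)→(p2,0,0)
state=p2 head=4 tape=0000[0]1B   (p2,0)→(p0,0,0)
state=p0 head=4 tape=0000[0]1B   (p0,0)→(p3,1,0)
state=p3 head=4 tape=0000[1]1B   (p3,1)→(p1,1,0)
state=p1 head=4 tape=0000[1]1B   (p1,1)→(p2,0,+1)
state=p2 head=5 tape=00000[1]B   (p2,1)→(p2,0,0)
state=p2 head=5 tape=00000[0]B   (p2,0)→(p0,0,0)
state=p0 head=5 tape=00000[0]B   (p0,0)→(p3,1,0)
state=p3 head=5 tape=00000[1]B   (p3,1)→(p1,1,0)
state=p1 head=5 tape=00000[1]B   (p1,1)→(p2,0,+1)
state=p2 head=6 tape=000000[B]
At halt the head is at cell 6.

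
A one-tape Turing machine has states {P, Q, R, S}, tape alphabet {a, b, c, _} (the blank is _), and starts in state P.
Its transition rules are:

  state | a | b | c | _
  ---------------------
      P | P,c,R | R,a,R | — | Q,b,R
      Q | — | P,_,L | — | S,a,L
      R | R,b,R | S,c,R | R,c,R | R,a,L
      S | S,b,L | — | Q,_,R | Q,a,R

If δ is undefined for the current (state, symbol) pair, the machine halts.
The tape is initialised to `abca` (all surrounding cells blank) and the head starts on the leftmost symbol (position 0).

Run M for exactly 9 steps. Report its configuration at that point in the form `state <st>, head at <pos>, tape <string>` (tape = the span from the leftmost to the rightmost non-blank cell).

state P, head at 3, tape cac

state=P head=0 tape=[a]bca_   (P,a)→(P,c,R)
state=P head=1 tape=c[b]ca_   (P,b)→(R,a,R)
state=R head=2 tape=ca[c]a_   (R,c)→(R,c,R)
state=R head=3 tape=cac[a]_   (R,a)→(R,b,R)
state=R head=4 tape=cacb[_]   (R,_)→(R,a,L)
state=R head=3 tape=cac[b]a   (R,b)→(S,c,R)
state=S head=4 tape=cacc[a]   (S,a)→(S,b,L)
state=S head=3 tape=cac[c]b   (S,c)→(Q,_,R)
state=Q head=4 tape=cac_[b]   (Q,b)→(P,_,L)
state=P head=3 tape=cac[_]_
After 9 steps: state P, head at 3, tape cac.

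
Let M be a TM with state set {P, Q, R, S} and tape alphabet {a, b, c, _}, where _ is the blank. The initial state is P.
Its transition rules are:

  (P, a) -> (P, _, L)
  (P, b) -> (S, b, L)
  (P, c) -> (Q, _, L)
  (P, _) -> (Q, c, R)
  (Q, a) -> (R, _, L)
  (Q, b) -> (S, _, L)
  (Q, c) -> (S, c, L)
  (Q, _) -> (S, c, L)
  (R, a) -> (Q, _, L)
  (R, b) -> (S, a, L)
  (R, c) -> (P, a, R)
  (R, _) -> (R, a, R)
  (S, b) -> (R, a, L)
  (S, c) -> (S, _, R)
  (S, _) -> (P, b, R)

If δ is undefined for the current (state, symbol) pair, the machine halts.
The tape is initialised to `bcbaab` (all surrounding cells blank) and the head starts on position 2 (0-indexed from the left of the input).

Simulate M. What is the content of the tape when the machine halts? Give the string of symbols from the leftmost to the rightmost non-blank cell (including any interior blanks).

P | ____bc[b]aab   read b → write b, move L, go to S
S | ____b[c]baab   read c → write _, move R, go to S
S | ____b_[b]aab   read b → write a, move L, go to R
R | ____b[_]aaab   read _ → write a, move R, go to R
R | ____ba[a]aab   read a → write _, move L, go to Q
Q | ____b[a]_aab   read a → write _, move L, go to R
R | ____[b]__aab   read b → write a, move L, go to S
S | ___[_]a__aab   read _ → write b, move R, go to P
P | ___b[a]__aab   read a → write _, move L, go to P
P | ___[b]___aab   read b → write b, move L, go to S
S | __[_]b___aab   read _ → write b, move R, go to P
P | __b[b]___aab   read b → write b, move L, go to S
S | __[b]b___aab   read b → write a, move L, go to R
R | _[_]ab___aab   read _ → write a, move R, go to R
R | _a[a]b___aab   read a → write _, move L, go to Q
Q | _[a]_b___aab   read a → write _, move L, go to R
R | [_]__b___aab   read _ → write a, move R, go to R
R | a[_]_b___aab   read _ → write a, move R, go to R
R | aa[_]b___aab   read _ → write a, move R, go to R
R | aaa[b]___aab   read b → write a, move L, go to S
S | aa[a]a___aab
The non-blank tape span at halt is aaaa___aab.

aaaa___aab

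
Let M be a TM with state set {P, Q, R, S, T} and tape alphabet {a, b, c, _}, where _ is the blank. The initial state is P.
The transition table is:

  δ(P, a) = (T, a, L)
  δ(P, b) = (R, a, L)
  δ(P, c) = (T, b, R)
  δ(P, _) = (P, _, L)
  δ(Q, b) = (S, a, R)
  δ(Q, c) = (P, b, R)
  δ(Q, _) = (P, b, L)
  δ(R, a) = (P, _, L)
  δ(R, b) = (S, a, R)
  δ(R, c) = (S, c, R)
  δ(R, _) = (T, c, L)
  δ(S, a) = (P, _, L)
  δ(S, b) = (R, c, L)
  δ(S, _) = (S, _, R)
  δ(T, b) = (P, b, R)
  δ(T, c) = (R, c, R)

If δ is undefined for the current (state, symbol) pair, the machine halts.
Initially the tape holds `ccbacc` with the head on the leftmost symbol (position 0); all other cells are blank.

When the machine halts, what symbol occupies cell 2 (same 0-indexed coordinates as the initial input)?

P | [c]cbacc   read c → write b, move R, go to T
T | b[c]bacc   read c → write c, move R, go to R
R | bc[b]acc   read b → write a, move R, go to S
S | bca[a]cc   read a → write _, move L, go to P
P | bc[a]_cc   read a → write a, move L, go to T
T | b[c]a_cc   read c → write c, move R, go to R
R | bc[a]_cc   read a → write _, move L, go to P
P | b[c]__cc   read c → write b, move R, go to T
T | bb[_]_cc
Cell 2 holds _ when M halts.

_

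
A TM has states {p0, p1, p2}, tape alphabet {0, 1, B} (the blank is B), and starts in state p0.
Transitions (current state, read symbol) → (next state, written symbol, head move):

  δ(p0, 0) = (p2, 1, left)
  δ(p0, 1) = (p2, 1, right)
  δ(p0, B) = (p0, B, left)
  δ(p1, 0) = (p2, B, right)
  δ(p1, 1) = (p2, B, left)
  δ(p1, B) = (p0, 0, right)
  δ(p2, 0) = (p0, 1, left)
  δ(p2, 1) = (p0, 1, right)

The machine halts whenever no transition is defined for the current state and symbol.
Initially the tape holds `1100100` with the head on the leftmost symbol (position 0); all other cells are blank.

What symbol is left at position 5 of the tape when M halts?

state=p0 head=0 tape=[1]100100B   (p0,1)→(p2,1,right)
state=p2 head=1 tape=1[1]00100B   (p2,1)→(p0,1,right)
state=p0 head=2 tape=11[0]0100B   (p0,0)→(p2,1,left)
state=p2 head=1 tape=1[1]10100B   (p2,1)→(p0,1,right)
state=p0 head=2 tape=11[1]0100B   (p0,1)→(p2,1,right)
state=p2 head=3 tape=111[0]100B   (p2,0)→(p0,1,left)
state=p0 head=2 tape=11[1]1100B   (p0,1)→(p2,1,right)
state=p2 head=3 tape=111[1]100B   (p2,1)→(p0,1,right)
state=p0 head=4 tape=1111[1]00B   (p0,1)→(p2,1,right)
state=p2 head=5 tape=11111[0]0B   (p2,0)→(p0,1,left)
state=p0 head=4 tape=1111[1]10B   (p0,1)→(p2,1,right)
state=p2 head=5 tape=11111[1]0B   (p2,1)→(p0,1,right)
state=p0 head=6 tape=111111[0]B   (p0,0)→(p2,1,left)
state=p2 head=5 tape=11111[1]1B   (p2,1)→(p0,1,right)
state=p0 head=6 tape=111111[1]B   (p0,1)→(p2,1,right)
state=p2 head=7 tape=1111111[B]
Cell 5 holds 1 when M halts.

1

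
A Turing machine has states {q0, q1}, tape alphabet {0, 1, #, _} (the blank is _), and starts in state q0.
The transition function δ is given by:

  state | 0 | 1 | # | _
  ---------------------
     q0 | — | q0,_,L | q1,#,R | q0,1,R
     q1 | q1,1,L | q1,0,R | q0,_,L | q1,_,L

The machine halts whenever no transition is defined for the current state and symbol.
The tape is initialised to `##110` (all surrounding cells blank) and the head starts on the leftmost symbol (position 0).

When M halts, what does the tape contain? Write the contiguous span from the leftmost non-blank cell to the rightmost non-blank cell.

11111110

q0 | ___[#]#110   read # → write #, move R, go to q1
q1 | ___#[#]110   read # → write _, move L, go to q0
q0 | ___[#]_110   read # → write #, move R, go to q1
q1 | ___#[_]110   read _ → write _, move L, go to q1
q1 | ___[#]_110   read # → write _, move L, go to q0
q0 | __[_]__110   read _ → write 1, move R, go to q0
q0 | __1[_]_110   read _ → write 1, move R, go to q0
q0 | __11[_]110   read _ → write 1, move R, go to q0
q0 | __111[1]10   read 1 → write _, move L, go to q0
q0 | __11[1]_10   read 1 → write _, move L, go to q0
q0 | __1[1]__10   read 1 → write _, move L, go to q0
q0 | __[1]___10   read 1 → write _, move L, go to q0
q0 | _[_]____10   read _ → write 1, move R, go to q0
q0 | _1[_]___10   read _ → write 1, move R, go to q0
q0 | _11[_]__10   read _ → write 1, move R, go to q0
q0 | _111[_]_10   read _ → write 1, move R, go to q0
q0 | _1111[_]10   read _ → write 1, move R, go to q0
q0 | _11111[1]0   read 1 → write _, move L, go to q0
q0 | _1111[1]_0   read 1 → write _, move L, go to q0
q0 | _111[1]__0   read 1 → write _, move L, go to q0
q0 | _11[1]___0   read 1 → write _, move L, go to q0
q0 | _1[1]____0   read 1 → write _, move L, go to q0
q0 | _[1]_____0   read 1 → write _, move L, go to q0
q0 | [_]______0   read _ → write 1, move R, go to q0
q0 | 1[_]_____0   read _ → write 1, move R, go to q0
q0 | 11[_]____0   read _ → write 1, move R, go to q0
q0 | 111[_]___0   read _ → write 1, move R, go to q0
q0 | 1111[_]__0   read _ → write 1, move R, go to q0
q0 | 11111[_]_0   read _ → write 1, move R, go to q0
q0 | 111111[_]0   read _ → write 1, move R, go to q0
q0 | 1111111[0]
The non-blank tape span at halt is 11111110.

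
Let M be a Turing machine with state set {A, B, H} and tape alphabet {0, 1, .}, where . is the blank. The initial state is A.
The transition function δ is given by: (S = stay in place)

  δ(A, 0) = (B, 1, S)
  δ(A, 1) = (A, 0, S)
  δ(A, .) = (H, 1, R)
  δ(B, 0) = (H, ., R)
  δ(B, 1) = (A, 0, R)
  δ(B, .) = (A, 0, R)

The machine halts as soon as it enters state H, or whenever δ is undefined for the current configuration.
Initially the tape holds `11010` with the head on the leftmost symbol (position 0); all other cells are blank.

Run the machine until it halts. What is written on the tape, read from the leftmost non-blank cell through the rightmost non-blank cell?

000001

A | [1]1010..   read 1 → write 0, move S, go to A
A | [0]1010..   read 0 → write 1, move S, go to B
B | [1]1010..   read 1 → write 0, move R, go to A
A | 0[1]010..   read 1 → write 0, move S, go to A
A | 0[0]010..   read 0 → write 1, move S, go to B
B | 0[1]010..   read 1 → write 0, move R, go to A
A | 00[0]10..   read 0 → write 1, move S, go to B
B | 00[1]10..   read 1 → write 0, move R, go to A
A | 000[1]0..   read 1 → write 0, move S, go to A
A | 000[0]0..   read 0 → write 1, move S, go to B
B | 000[1]0..   read 1 → write 0, move R, go to A
A | 0000[0]..   read 0 → write 1, move S, go to B
B | 0000[1]..   read 1 → write 0, move R, go to A
A | 00000[.].   read . → write 1, move R, go to H
H | 000001[.]
The non-blank tape span at halt is 000001.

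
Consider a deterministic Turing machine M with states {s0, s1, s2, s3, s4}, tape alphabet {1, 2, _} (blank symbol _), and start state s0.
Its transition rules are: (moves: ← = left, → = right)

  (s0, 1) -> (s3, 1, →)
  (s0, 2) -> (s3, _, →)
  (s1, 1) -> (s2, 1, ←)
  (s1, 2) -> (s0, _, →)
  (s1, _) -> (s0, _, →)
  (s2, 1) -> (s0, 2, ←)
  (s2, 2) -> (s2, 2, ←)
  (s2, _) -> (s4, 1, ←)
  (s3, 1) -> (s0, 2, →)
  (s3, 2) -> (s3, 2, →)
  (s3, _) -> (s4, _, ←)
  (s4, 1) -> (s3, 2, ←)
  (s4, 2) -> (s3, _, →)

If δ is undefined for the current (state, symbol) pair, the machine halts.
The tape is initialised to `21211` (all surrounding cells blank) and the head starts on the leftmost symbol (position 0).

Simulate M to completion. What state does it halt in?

state=s0 head=0 tape=[2]1211_   (s0,2)→(s3,_,→)
state=s3 head=1 tape=_[1]211_   (s3,1)→(s0,2,→)
state=s0 head=2 tape=_2[2]11_   (s0,2)→(s3,_,→)
state=s3 head=3 tape=_2_[1]1_   (s3,1)→(s0,2,→)
state=s0 head=4 tape=_2_2[1]_   (s0,1)→(s3,1,→)
state=s3 head=5 tape=_2_21[_]   (s3,_)→(s4,_,←)
state=s4 head=4 tape=_2_2[1]_   (s4,1)→(s3,2,←)
state=s3 head=3 tape=_2_[2]2_   (s3,2)→(s3,2,→)
state=s3 head=4 tape=_2_2[2]_   (s3,2)→(s3,2,→)
state=s3 head=5 tape=_2_22[_]   (s3,_)→(s4,_,←)
state=s4 head=4 tape=_2_2[2]_   (s4,2)→(s3,_,→)
state=s3 head=5 tape=_2_2_[_]   (s3,_)→(s4,_,←)
state=s4 head=4 tape=_2_2[_]_
No transition is defined for (s4, _); M halts in state s4.

s4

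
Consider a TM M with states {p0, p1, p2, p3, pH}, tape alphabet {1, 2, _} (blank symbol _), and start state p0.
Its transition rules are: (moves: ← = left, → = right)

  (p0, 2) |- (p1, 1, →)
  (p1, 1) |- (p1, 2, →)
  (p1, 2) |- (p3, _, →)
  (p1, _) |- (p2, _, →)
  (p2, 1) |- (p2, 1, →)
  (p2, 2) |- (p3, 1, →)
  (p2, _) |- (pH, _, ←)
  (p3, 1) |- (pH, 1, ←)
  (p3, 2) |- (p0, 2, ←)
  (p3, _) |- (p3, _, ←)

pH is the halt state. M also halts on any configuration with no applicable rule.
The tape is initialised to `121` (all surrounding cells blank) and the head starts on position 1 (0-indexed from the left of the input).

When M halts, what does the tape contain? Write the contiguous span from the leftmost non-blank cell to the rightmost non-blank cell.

112

state=p0 head=1 tape=1[2]1__   (p0,2)→(p1,1,→)
state=p1 head=2 tape=11[1]__   (p1,1)→(p1,2,→)
state=p1 head=3 tape=112[_]_   (p1,_)→(p2,_,→)
state=p2 head=4 tape=112_[_]   (p2,_)→(pH,_,←)
state=pH head=3 tape=112[_]_
The non-blank tape span at halt is 112.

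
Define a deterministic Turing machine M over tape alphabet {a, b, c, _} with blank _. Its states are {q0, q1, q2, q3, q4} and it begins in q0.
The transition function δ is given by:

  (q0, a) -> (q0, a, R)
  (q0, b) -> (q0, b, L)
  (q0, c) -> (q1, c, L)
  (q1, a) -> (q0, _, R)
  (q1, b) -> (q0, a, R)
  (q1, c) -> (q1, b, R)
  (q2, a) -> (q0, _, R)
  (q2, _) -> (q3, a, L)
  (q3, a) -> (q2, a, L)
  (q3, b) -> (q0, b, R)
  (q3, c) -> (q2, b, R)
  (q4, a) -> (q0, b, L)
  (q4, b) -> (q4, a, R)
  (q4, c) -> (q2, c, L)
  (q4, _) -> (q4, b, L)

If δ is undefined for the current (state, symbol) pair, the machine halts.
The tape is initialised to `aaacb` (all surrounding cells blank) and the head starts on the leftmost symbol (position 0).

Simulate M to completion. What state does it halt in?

state=q0 head=0 tape=[a]aacb   (q0,a)→(q0,a,R)
state=q0 head=1 tape=a[a]acb   (q0,a)→(q0,a,R)
state=q0 head=2 tape=aa[a]cb   (q0,a)→(q0,a,R)
state=q0 head=3 tape=aaa[c]b   (q0,c)→(q1,c,L)
state=q1 head=2 tape=aa[a]cb   (q1,a)→(q0,_,R)
state=q0 head=3 tape=aa_[c]b   (q0,c)→(q1,c,L)
state=q1 head=2 tape=aa[_]cb
No transition is defined for (q1, _); M halts in state q1.

q1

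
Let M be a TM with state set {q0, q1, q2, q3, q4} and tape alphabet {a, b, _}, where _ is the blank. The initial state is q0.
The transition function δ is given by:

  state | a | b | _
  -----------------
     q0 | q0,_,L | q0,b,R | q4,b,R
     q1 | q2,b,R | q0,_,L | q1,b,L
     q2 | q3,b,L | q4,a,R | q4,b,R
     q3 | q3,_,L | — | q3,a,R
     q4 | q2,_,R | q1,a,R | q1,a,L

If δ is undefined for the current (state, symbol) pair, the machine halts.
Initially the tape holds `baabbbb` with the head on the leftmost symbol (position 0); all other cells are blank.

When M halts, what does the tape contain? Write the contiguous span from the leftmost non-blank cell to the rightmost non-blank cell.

bbbbabb

q0 | [b]aabbbb   read b → write b, move R, go to q0
q0 | b[a]abbbb   read a → write _, move L, go to q0
q0 | [b]_abbbb   read b → write b, move R, go to q0
q0 | b[_]abbbb   read _ → write b, move R, go to q4
q4 | bb[a]bbbb   read a → write _, move R, go to q2
q2 | bb_[b]bbb   read b → write a, move R, go to q4
q4 | bb_a[b]bb   read b → write a, move R, go to q1
q1 | bb_aa[b]b   read b → write _, move L, go to q0
q0 | bb_a[a]_b   read a → write _, move L, go to q0
q0 | bb_[a]__b   read a → write _, move L, go to q0
q0 | bb[_]___b   read _ → write b, move R, go to q4
q4 | bbb[_]__b   read _ → write a, move L, go to q1
q1 | bb[b]a__b   read b → write _, move L, go to q0
q0 | b[b]_a__b   read b → write b, move R, go to q0
q0 | bb[_]a__b   read _ → write b, move R, go to q4
q4 | bbb[a]__b   read a → write _, move R, go to q2
q2 | bbb_[_]_b   read _ → write b, move R, go to q4
q4 | bbb_b[_]b   read _ → write a, move L, go to q1
q1 | bbb_[b]ab   read b → write _, move L, go to q0
q0 | bbb[_]_ab   read _ → write b, move R, go to q4
q4 | bbbb[_]ab   read _ → write a, move L, go to q1
q1 | bbb[b]aab   read b → write _, move L, go to q0
q0 | bb[b]_aab   read b → write b, move R, go to q0
q0 | bbb[_]aab   read _ → write b, move R, go to q4
q4 | bbbb[a]ab   read a → write _, move R, go to q2
q2 | bbbb_[a]b   read a → write b, move L, go to q3
q3 | bbbb[_]bb   read _ → write a, move R, go to q3
q3 | bbbba[b]b
The non-blank tape span at halt is bbbbabb.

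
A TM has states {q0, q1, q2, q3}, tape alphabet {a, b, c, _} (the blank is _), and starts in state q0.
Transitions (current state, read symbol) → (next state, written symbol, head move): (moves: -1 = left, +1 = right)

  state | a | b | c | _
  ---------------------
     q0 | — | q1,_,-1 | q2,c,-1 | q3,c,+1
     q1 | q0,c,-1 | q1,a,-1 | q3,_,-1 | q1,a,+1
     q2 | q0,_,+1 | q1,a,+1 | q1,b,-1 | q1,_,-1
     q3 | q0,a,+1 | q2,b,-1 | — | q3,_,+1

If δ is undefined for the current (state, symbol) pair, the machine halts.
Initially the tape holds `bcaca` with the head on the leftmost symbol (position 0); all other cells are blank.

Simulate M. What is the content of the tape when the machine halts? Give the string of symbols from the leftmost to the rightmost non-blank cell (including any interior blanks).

q0 | _[b]caca   read b → write _, move -1, go to q1
q1 | [_]_caca   read _ → write a, move +1, go to q1
q1 | a[_]caca   read _ → write a, move +1, go to q1
q1 | aa[c]aca   read c → write _, move -1, go to q3
q3 | a[a]_aca   read a → write a, move +1, go to q0
q0 | aa[_]aca   read _ → write c, move +1, go to q3
q3 | aac[a]ca   read a → write a, move +1, go to q0
q0 | aaca[c]a   read c → write c, move -1, go to q2
q2 | aac[a]ca   read a → write _, move +1, go to q0
q0 | aac_[c]a   read c → write c, move -1, go to q2
q2 | aac[_]ca   read _ → write _, move -1, go to q1
q1 | aa[c]_ca   read c → write _, move -1, go to q3
q3 | a[a]__ca   read a → write a, move +1, go to q0
q0 | aa[_]_ca   read _ → write c, move +1, go to q3
q3 | aac[_]ca   read _ → write _, move +1, go to q3
q3 | aac_[c]a
The non-blank tape span at halt is aac_ca.

aac_ca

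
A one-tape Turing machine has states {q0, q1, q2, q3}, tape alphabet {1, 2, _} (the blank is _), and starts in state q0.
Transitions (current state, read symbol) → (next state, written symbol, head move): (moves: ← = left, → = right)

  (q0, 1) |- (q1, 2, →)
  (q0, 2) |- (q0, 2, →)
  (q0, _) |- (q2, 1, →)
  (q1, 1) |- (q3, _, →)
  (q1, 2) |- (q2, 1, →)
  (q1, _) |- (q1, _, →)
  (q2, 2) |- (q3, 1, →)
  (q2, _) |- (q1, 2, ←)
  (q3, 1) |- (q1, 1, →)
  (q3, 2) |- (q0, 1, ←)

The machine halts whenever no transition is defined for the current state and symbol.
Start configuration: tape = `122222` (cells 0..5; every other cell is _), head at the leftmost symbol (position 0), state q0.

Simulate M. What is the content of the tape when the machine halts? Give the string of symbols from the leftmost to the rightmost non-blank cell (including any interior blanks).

q0 | [1]22222   read 1 → write 2, move →, go to q1
q1 | 2[2]2222   read 2 → write 1, move →, go to q2
q2 | 21[2]222   read 2 → write 1, move →, go to q3
q3 | 211[2]22   read 2 → write 1, move ←, go to q0
q0 | 21[1]122   read 1 → write 2, move →, go to q1
q1 | 212[1]22   read 1 → write _, move →, go to q3
q3 | 212_[2]2   read 2 → write 1, move ←, go to q0
q0 | 212[_]12   read _ → write 1, move →, go to q2
q2 | 2121[1]2
The non-blank tape span at halt is 212112.

212112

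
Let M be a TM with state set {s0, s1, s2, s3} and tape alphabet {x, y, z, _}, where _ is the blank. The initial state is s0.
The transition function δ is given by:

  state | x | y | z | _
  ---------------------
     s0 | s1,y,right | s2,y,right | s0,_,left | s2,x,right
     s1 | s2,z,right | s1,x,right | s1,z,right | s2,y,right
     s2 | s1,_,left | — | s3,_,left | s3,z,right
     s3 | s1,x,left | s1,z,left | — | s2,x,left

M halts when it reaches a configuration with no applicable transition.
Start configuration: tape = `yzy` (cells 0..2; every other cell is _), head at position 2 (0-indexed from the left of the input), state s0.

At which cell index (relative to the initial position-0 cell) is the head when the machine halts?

state=s0 head=2 tape=yz[y]____   (s0,y)→(s2,y,right)
state=s2 head=3 tape=yzy[_]___   (s2,_)→(s3,z,right)
state=s3 head=4 tape=yzyz[_]__   (s3,_)→(s2,x,left)
state=s2 head=3 tape=yzy[z]x__   (s2,z)→(s3,_,left)
state=s3 head=2 tape=yz[y]_x__   (s3,y)→(s1,z,left)
state=s1 head=1 tape=y[z]z_x__   (s1,z)→(s1,z,right)
state=s1 head=2 tape=yz[z]_x__   (s1,z)→(s1,z,right)
state=s1 head=3 tape=yzz[_]x__   (s1,_)→(s2,y,right)
state=s2 head=4 tape=yzzy[x]__   (s2,x)→(s1,_,left)
state=s1 head=3 tape=yzz[y]___   (s1,y)→(s1,x,right)
state=s1 head=4 tape=yzzx[_]__   (s1,_)→(s2,y,right)
state=s2 head=5 tape=yzzxy[_]_   (s2,_)→(s3,z,right)
state=s3 head=6 tape=yzzxyz[_]   (s3,_)→(s2,x,left)
state=s2 head=5 tape=yzzxy[z]x   (s2,z)→(s3,_,left)
state=s3 head=4 tape=yzzx[y]_x   (s3,y)→(s1,z,left)
state=s1 head=3 tape=yzz[x]z_x   (s1,x)→(s2,z,right)
state=s2 head=4 tape=yzzz[z]_x   (s2,z)→(s3,_,left)
state=s3 head=3 tape=yzz[z]__x
At halt the head is at cell 3.

3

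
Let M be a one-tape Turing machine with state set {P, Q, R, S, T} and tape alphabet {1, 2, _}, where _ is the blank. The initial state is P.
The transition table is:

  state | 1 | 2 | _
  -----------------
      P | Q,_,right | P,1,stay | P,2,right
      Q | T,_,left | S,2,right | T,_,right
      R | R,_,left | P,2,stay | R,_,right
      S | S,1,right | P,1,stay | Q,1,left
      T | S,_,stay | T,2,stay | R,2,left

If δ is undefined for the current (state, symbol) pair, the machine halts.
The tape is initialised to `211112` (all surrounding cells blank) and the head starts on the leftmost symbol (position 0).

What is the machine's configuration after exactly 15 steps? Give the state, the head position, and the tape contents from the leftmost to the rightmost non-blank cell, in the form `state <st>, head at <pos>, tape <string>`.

state=P head=0 tape=_[2]11112   (P,2)→(P,1,stay)
state=P head=0 tape=_[1]11112   (P,1)→(Q,_,right)
state=Q head=1 tape=__[1]1112   (Q,1)→(T,_,left)
state=T head=0 tape=_[_]_1112   (T,_)→(R,2,left)
state=R head=-1 tape=[_]2_1112   (R,_)→(R,_,right)
state=R head=0 tape=_[2]_1112   (R,2)→(P,2,stay)
state=P head=0 tape=_[2]_1112   (P,2)→(P,1,stay)
state=P head=0 tape=_[1]_1112   (P,1)→(Q,_,right)
state=Q head=1 tape=__[_]1112   (Q,_)→(T,_,right)
state=T head=2 tape=___[1]112   (T,1)→(S,_,stay)
state=S head=2 tape=___[_]112   (S,_)→(Q,1,left)
state=Q head=1 tape=__[_]1112   (Q,_)→(T,_,right)
state=T head=2 tape=___[1]112   (T,1)→(S,_,stay)
state=S head=2 tape=___[_]112   (S,_)→(Q,1,left)
state=Q head=1 tape=__[_]1112   (Q,_)→(T,_,right)
state=T head=2 tape=___[1]112
After 15 steps: state T, head at 2, tape 1112.

state T, head at 2, tape 1112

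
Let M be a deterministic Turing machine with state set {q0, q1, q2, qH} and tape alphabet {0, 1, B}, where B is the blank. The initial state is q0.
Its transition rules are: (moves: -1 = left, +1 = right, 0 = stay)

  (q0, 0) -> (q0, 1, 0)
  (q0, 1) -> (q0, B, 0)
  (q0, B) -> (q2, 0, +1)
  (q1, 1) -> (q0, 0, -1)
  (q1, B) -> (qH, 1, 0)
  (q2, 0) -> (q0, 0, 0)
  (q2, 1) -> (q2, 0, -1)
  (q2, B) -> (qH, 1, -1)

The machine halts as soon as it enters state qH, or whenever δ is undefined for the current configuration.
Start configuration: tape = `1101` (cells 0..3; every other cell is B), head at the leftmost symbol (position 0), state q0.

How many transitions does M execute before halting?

25

state=q0 head=0 tape=[1]101B   (q0,1)→(q0,B,0)
state=q0 head=0 tape=[B]101B   (q0,B)→(q2,0,+1)
state=q2 head=1 tape=0[1]01B   (q2,1)→(q2,0,-1)
state=q2 head=0 tape=[0]001B   (q2,0)→(q0,0,0)
state=q0 head=0 tape=[0]001B   (q0,0)→(q0,1,0)
state=q0 head=0 tape=[1]001B   (q0,1)→(q0,B,0)
state=q0 head=0 tape=[B]001B   (q0,B)→(q2,0,+1)
state=q2 head=1 tape=0[0]01B   (q2,0)→(q0,0,0)
state=q0 head=1 tape=0[0]01B   (q0,0)→(q0,1,0)
state=q0 head=1 tape=0[1]01B   (q0,1)→(q0,B,0)
state=q0 head=1 tape=0[B]01B   (q0,B)→(q2,0,+1)
state=q2 head=2 tape=00[0]1B   (q2,0)→(q0,0,0)
state=q0 head=2 tape=00[0]1B   (q0,0)→(q0,1,0)
state=q0 head=2 tape=00[1]1B   (q0,1)→(q0,B,0)
state=q0 head=2 tape=00[B]1B   (q0,B)→(q2,0,+1)
state=q2 head=3 tape=000[1]B   (q2,1)→(q2,0,-1)
state=q2 head=2 tape=00[0]0B   (q2,0)→(q0,0,0)
state=q0 head=2 tape=00[0]0B   (q0,0)→(q0,1,0)
state=q0 head=2 tape=00[1]0B   (q0,1)→(q0,B,0)
state=q0 head=2 tape=00[B]0B   (q0,B)→(q2,0,+1)
state=q2 head=3 tape=000[0]B   (q2,0)→(q0,0,0)
state=q0 head=3 tape=000[0]B   (q0,0)→(q0,1,0)
state=q0 head=3 tape=000[1]B   (q0,1)→(q0,B,0)
state=q0 head=3 tape=000[B]B   (q0,B)→(q2,0,+1)
state=q2 head=4 tape=0000[B]   (q2,B)→(qH,1,-1)
state=qH head=3 tape=000[0]1
M halts after 25 transitions.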